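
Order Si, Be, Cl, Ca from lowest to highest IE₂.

After 1 electron has been removed, what remains? Si⁺ still has 3 valence electrons; Be⁺ still has 1 valence electron; Cl⁺ still has 6 valence electrons; Ca⁺ still has 1 valence electron.
All are still removing valence electrons, so compare the +1 ions as you would atoms: IE_2 generally rises across a period (higher Z_eff) and falls down a group (larger shell), subject to the usual subshell exceptions.
Valence configurations: Si⁺ [Ne]3s²3p¹, Be⁺ [He]2s¹, Cl⁺ [Ne]3s²3p⁴, Ca⁺ [Ar]4s¹.
Tabulated IE_2 (kJ/mol): Si 1577, Be 1757, Cl 2298, Ca 1145.
Overall IE_2 order: Ca < Si < Be < Cl.

Ca, Si, Be, Cl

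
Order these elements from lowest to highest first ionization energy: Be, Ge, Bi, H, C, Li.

Li < Bi < Ge < Be < C < H

H is in period 1, group 1; Li is in period 2, group 1; Be is in period 2, group 2; C is in period 2, group 14; Ge is in period 4, group 14; Bi is in period 6, group 15.
IE₁ increases left→right with effective nuclear charge and decreases top→bottom as the valence shell moves farther out.
Here both period and group differ, so the two effects have to be weighed against each other.
Bi > Li: the two effects oppose for this pair; the across-period effect wins (703 vs 520 kJ/mol).
Ge > Bi: period and group pull opposite ways; the down-group shift dominates (762 vs 703 kJ/mol).
Be > Ge: period and group pull opposite ways; the down-group shift dominates (900 vs 762 kJ/mol).
C > Be: C lies to the right of Be in period 2, so the across-period effect alone puts C higher.
H > C: period and group pull opposite ways; the down-group shift dominates (1312 vs 1086 kJ/mol).
Tabulated first ionization energy (kJ/mol): H 1312, Li 520, Be 900, C 1086, Ge 762, Bi 703.
So from lowest to highest: Li < Bi < Ge < Be < C < H.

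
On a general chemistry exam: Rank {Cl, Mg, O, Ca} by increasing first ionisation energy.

O is in period 2, group 16; Mg is in period 3, group 2; Cl is in period 3, group 17; Ca is in period 4, group 2.
Across a period the outer electron is held more tightly (higher IE₁); down a group it sits in a higher shell, more shielded, and comes off more easily.
These span different periods and groups, so the two trends combine.
Mg > Ca: Mg sits above Ca in group 2, so the down-group effect alone puts Mg higher.
Cl > Mg: both are in period 3; the period trend gives Cl the larger value.
O > Cl: period and group pull opposite ways; the down-group shift dominates (1314 vs 1251 kJ/mol).
Approximate values (kJ/mol): O 1314, Mg 738, Cl 1251, Ca 590.
So from lowest to highest: Ca < Mg < Cl < O.

Ca < Mg < Cl < O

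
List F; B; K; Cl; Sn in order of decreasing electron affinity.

B is in period 2, group 13; F is in period 2, group 17; Cl is in period 3, group 17; K is in period 4, group 1; Sn is in period 5, group 14.
Adding an electron releases more energy for atoms nearer the top right (short of the noble gases).
Neither a single period nor a single group — weigh both effects.
K > B: this pair runs against the simple trend — see the exception note.
Sn > K: the two effects oppose for this pair; the across-period effect wins (107 vs 48 kJ/mol).
F > Sn: both effects reinforce here, so F is clearly the higher of the two.
Cl > F: this pair runs against the simple trend — see the exception note.
Note the exception: K has a higher electron affinity than B, contrary to the simple trend — B's ns²np¹ configuration gives only a small electron affinity — the sparsely filled np subshell binds an added electron weakly.
Note the exception: Cl has a higher electron affinity than F, contrary to the simple trend — F's small 2p subshell makes the incoming electron feel strong e⁻–e⁻ repulsion, so Cl actually releases more energy on gaining an electron.
For reference (kJ/mol): B 27, F 328, Cl 349, K 48, Sn 107.
So from highest to lowest: Cl > F > Sn > K > B.

Cl > F > Sn > K > B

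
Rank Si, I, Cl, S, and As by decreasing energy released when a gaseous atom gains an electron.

Cl > I > S > Si > As

Si is in period 3, group 14; S is in period 3, group 16; Cl is in period 3, group 17; As is in period 4, group 15; I is in period 5, group 17.
Adding an electron releases more energy for atoms nearer the top right (short of the noble gases).
Neither a single period nor a single group — weigh both effects.
Si > As: the two effects oppose for this pair; the down-group effect wins (134 vs 78 kJ/mol).
S > Si: S lies to the right of Si in period 3, so the across-period effect alone puts S higher.
I > S: period and group pull opposite ways; the across-period shift dominates (295 vs 200 kJ/mol).
Cl > I: Cl sits above I in group 17, so the down-group effect alone puts Cl higher.
For reference (kJ/mol): Si 134, S 200, Cl 349, As 78, I 295.
So from highest to lowest: Cl > I > S > Si > As.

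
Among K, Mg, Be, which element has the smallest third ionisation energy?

K

The third ionization energy removes an electron from the +2 ion. For each element: K²⁺ is already 1 electron into the core; Mg²⁺ is the bare [Ne] core; Be²⁺ is the bare [He] core.
All of these are removing an electron from a noble-gas core or deeper; the smaller core (lower principal quantum number) is held far more tightly, and within a period the higher nuclear charge binds the same core more tightly.
Approximate IE_3 values (kJ/mol): K 4420, Mg 7733, Be 14849.
So the third ionization energies run K < Mg < Be.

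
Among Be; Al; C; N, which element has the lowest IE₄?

C

IE_4 is the cost of taking one more electron from the +3 cation: Be³⁺ is already 1 electron into the core; Al³⁺ is the bare [Ne] core; C³⁺ still has 1 valence electron; N³⁺ still has 2 valence electrons.
Pulling an electron out of a noble-gas core costs far more than removing a remaining valence electron, so Al and Be sit at the high end of IE_4.
Valence configurations: C³⁺ [He]2s¹, N³⁺ [He]2s².
Approximate IE_4 values (kJ/mol): Be 21007, Al 11577, C 6223, N 7475.
So the fourth ionization energies run C < N < Al < Be.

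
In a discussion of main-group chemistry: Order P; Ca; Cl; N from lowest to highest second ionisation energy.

Consider each +1 ion: P⁺ still has 4 valence electrons; Ca⁺ still has 1 valence electron; Cl⁺ still has 6 valence electrons; N⁺ still has 4 valence electrons.
All are still removing valence electrons, so compare the +1 ions as you would atoms: IE_2 generally rises across a period (higher Z_eff) and falls down a group (larger shell), subject to the usual subshell exceptions.
Valence configurations: P⁺ [Ne]3s²3p², Ca⁺ [Ar]4s¹, Cl⁺ [Ne]3s²3p⁴, N⁺ [He]2s²2p².
The numbers (kJ/mol): P 1907, Ca 1145, Cl 2298, N 2856.
Putting it together, IE_2: Ca < P < Cl < N.

Ca < P < Cl < N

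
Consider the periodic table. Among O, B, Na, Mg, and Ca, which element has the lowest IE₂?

Ca

IE_2 is the cost of taking one more electron from the +1 cation: O⁺ still has 5 valence electrons; B⁺ still has 2 valence electrons; Na⁺ is the bare [Ne] core; Mg⁺ still has 1 valence electron; Ca⁺ still has 1 valence electron.
Breaking into a closed-shell core is much more expensive than removing a leftover valence electron — Na has the largest IE_2 here.
Valence configurations: O⁺ [He]2s²2p³, B⁺ [He]2s², Mg⁺ [Ne]3s¹, Ca⁺ [Ar]4s¹.
Approximate IE_2 values (kJ/mol): O 3388, B 2427, Na 4562, Mg 1451, Ca 1145.
Hence IE_2: Ca < Mg < B < O < Na.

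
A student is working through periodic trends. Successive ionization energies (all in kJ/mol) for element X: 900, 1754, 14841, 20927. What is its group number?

Look for the largest jump between consecutive ionization energies: IE3/IE2 ≈ 8.5, far larger than any earlier ratio.
That jump marks the point where a core electron is being removed. So the atom has 2 valence electrons.
A main-group element with 2 valence electrons is in group 2.

Group 2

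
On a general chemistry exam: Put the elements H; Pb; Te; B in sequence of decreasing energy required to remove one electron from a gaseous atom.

H > Te > B > Pb

Removing the outermost electron gets harder across a period and easier down a group.
Neither a single period nor a single group — weigh both effects.
B > Pb: period and group pull opposite ways; the down-group shift dominates (801 vs 716 kJ/mol).
Te > B: the two effects oppose for this pair; the across-period effect wins (869 vs 801 kJ/mol).
H > Te: period and group pull opposite ways; the down-group shift dominates (1312 vs 869 kJ/mol).
Approximate values (kJ/mol): H 1312, B 801, Te 869, Pb 716.
So from highest to lowest: H > Te > B > Pb.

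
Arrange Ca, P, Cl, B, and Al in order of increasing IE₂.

Ca, Al, P, Cl, B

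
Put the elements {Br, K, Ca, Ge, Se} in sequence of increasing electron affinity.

Ca < K < Ge < Se < Br

K is in period 4, group 1; Ca is in period 4, group 2; Ge is in period 4, group 14; Se is in period 4, group 16; Br is in period 4, group 17.
Electron affinity generally becomes more exothermic across a period toward the halogens and less exothermic down a group.
All lie in period 4; the across-period trend (electron affinity increases left to right) applies, with the exception below.
Note the exception: K has a higher electron affinity than Ca, contrary to the simple trend — adding an electron to Ca (ns²) has to open a new, higher-energy np subshell, which is unfavourable.
Tabulated electron affinity (kJ/mol): K 48, Ca 2, Ge 119, Se 195, Br 325.
So from lowest to highest: Ca < K < Ge < Se < Br.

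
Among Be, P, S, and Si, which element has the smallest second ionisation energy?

Si

The second ionization energy removes an electron from the +1 ion. For each element: Be⁺ still has 1 valence electron; P⁺ still has 4 valence electrons; S⁺ still has 5 valence electrons; Si⁺ still has 3 valence electrons.
All are still removing valence electrons, so compare the +1 ions as you would atoms: IE_2 generally rises across a period (higher Z_eff) and falls down a group (larger shell), subject to the usual subshell exceptions.
Valence configurations: Be⁺ [He]2s¹, P⁺ [Ne]3s²3p², S⁺ [Ne]3s²3p³, Si⁺ [Ne]3s²3p¹.
Approximate IE_2 values (kJ/mol): Be 1757, P 1907, S 2252, Si 1577.
So the second ionization energies run Si < Be < P < S.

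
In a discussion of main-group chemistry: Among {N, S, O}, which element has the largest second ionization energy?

O

Consider each +1 ion: N⁺ still has 4 valence electrons; S⁺ still has 5 valence electrons; O⁺ still has 5 valence electrons.
All are still removing valence electrons, so compare the +1 ions as you would atoms: IE_2 generally rises across a period (higher Z_eff) and falls down a group (larger shell), subject to the usual subshell exceptions.
Valence configurations: N⁺ [He]2s²2p², S⁺ [Ne]3s²3p³, O⁺ [He]2s²2p³.
Tabulated IE_2 (kJ/mol): N 2856, S 2252, O 3388.
So the second ionization energies run S < N < O.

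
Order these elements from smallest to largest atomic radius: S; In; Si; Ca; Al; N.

N < S < Si < Al < In < Ca

N is in period 2, group 15; Al is in period 3, group 13; Si is in period 3, group 14; S is in period 3, group 16; Ca is in period 4, group 2; In is in period 5, group 13.
Moving right in a period, electrons are added to the same shell under a stronger nuclear pull, so atoms get smaller; moving down, a new shell is opened and atoms get larger.
Here both period and group differ, so the two effects have to be weighed against each other.
S > N: period and group pull opposite ways; the down-group shift dominates (103 vs 71 pm).
Si > S: both are in period 3; the period trend gives Si the larger value.
Al > Si: Al lies to the left of Si in period 3, so the across-period effect alone puts Al larger.
In > Al: they share group 13; the group trend gives In the larger value.
Ca > In: the two effects oppose for this pair; the across-period effect wins (171 vs 142 pm).
For reference (pm): N 71, Al 126, Si 116, S 103, Ca 171, In 142.
So from smallest to largest: N < S < Si < Al < In < Ca.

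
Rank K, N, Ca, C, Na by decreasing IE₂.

Na, K, N, C, Ca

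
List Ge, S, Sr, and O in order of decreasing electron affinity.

O is in period 2, group 16; S is in period 3, group 16; Ge is in period 4, group 14; Sr is in period 5, group 2.
Electron affinity generally becomes more exothermic across a period toward the halogens and less exothermic down a group.
Neither a single period nor a single group — weigh both effects.
Ge > Sr: relative to Sr, both the across-period and down-group shifts push Ge's electron affinity up.
O > Ge: both effects reinforce here, so O is clearly the higher of the two.
S > O: this pair runs against the simple trend — see the exception note.
Note the exception: S has a higher electron affinity than O, contrary to the simple trend — the compact 2p subshell of O repels the added electron more than S's larger 3p does.
Approximate values (kJ/mol): O 141, S 200, Ge 119, Sr 5.
So from highest to lowest: S > O > Ge > Sr.

S > O > Ge > Sr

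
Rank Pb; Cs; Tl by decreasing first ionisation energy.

Removing the outermost electron gets harder across a period and easier down a group.
All lie in period 6, so first ionization energy increases left to right.
So from highest to lowest: Pb > Tl > Cs.

Pb > Tl > Cs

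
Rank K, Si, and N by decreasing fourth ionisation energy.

N > K > Si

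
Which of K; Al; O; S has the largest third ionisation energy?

IE_3 is the cost of taking one more electron from the +2 cation: K²⁺ is already 1 electron into the core; Al²⁺ still has 1 valence electron; O²⁺ still has 4 valence electrons; S²⁺ still has 4 valence electrons.
Usually core removal costs more than valence removal, but here the competition is close: a tightly held n=2 valence electron can cost more to remove than an n=3 core electron, so the actual values have to decide it.
Valence configurations: Al²⁺ [Ne]3s¹, O²⁺ [He]2s²2p², S²⁺ [Ne]3s²3p².
Approximate IE_3 values (kJ/mol): K 4420, Al 2745, O 5300, S 3357.
Putting it together, IE_3: Al < S < K < O.

O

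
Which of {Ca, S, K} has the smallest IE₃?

S

Consider each +2 ion: Ca²⁺ is the bare [Ar] core; S²⁺ still has 4 valence electrons; K²⁺ is already 1 electron into the core.
Breaking into a closed-shell core is much more expensive than removing a leftover valence electron — K and Ca have the largest IE_3 here.
Tabulated IE_3 (kJ/mol): Ca 4912, S 3357, K 4420.
Hence IE_3: S < K < Ca.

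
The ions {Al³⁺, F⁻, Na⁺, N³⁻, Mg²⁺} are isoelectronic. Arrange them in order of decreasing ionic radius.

All of these have 10 electrons, so size is governed by nuclear charge alone: the more protons, the stronger the pull on the same electron cloud, and the smaller the ion.
Nuclear charges: Al³⁺ (Z=13), Mg²⁺ (Z=12), Na⁺ (Z=11), F⁻ (Z=9), N³⁻ (Z=7).
Largest to smallest: N³⁻ > F⁻ > Na⁺ > Mg²⁺ > Al³⁺.

N³⁻, F⁻, Na⁺, Mg²⁺, Al³⁺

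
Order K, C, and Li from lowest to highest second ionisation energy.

C < K < Li

The second ionization energy removes an electron from the +1 ion. For each element: K⁺ is the bare [Ar] core; C⁺ still has 3 valence electrons; Li⁺ is the bare [He] core.
Core electrons are held far more tightly than valence electrons, so K and Li top the IE_2 order.
Approximate IE_2 values (kJ/mol): K 3052, C 2353, Li 7298.
Hence IE_2: C < K < Li.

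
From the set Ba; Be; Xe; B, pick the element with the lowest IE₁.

Ba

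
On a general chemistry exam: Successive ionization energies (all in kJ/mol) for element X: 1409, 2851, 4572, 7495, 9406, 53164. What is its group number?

Group 15

Look for the largest jump between consecutive ionization energies: IE6/IE5 ≈ 5.7, far larger than any earlier ratio.
That jump marks the point where a core electron is being removed. So the atom has 5 valence electrons.
A main-group element with 5 valence electrons is in group 15.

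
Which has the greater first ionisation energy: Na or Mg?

Na is in period 3, group 1; Mg is in period 3, group 2.
Removing the outermost electron gets harder across a period and easier down a group.
All lie in period 3, so first ionization energy increases left to right.
So Mg has the greater first ionisation energy (Mg > Na).

Mg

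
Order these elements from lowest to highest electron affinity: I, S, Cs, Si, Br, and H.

Cs < H < Si < S < I < Br

H is in period 1, group 1; Si is in period 3, group 14; S is in period 3, group 16; Br is in period 4, group 17; I is in period 5, group 17; Cs is in period 6, group 1.
Adding an electron releases more energy for atoms nearer the top right (short of the noble gases).
Neither a single period nor a single group — weigh both effects.
H > Cs: they share group 1; the group trend gives H the larger value.
Si > H: period and group pull opposite ways; the across-period shift dominates (134 vs 73 kJ/mol).
S > Si: S lies to the right of Si in period 3, so the across-period effect alone puts S higher.
I > S: the two effects oppose for this pair; the across-period effect wins (295 vs 200 kJ/mol).
Br > I: they share group 17; the group trend gives Br the larger value.
For reference (kJ/mol): H 73, Si 134, S 200, Br 325, I 295, Cs 46.
So from lowest to highest: Cs < H < Si < S < I < Br.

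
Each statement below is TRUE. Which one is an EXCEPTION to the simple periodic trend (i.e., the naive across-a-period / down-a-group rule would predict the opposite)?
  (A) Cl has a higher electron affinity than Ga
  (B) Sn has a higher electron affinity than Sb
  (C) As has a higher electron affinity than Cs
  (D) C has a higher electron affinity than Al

The general trend: electron affinity increases across a period and decreases down a group.
(A) Cl (period 3, group 17) vs Ga (period 4, group 13): the stated order agrees with the simple trend.
(B) Sn (period 5, group 14) vs Sb (period 5, group 15): the stated order contradicts the simple trend.
(C) As (period 4, group 15) vs Cs (period 6, group 1): the stated order agrees with the simple trend.
(D) C (period 2, group 14) vs Al (period 3, group 13): the stated order agrees with the simple trend.
The exception is (B): adding an electron to Sb's half-filled 5p³ is unfavourable, so Sn has the more exothermic EA.

(B)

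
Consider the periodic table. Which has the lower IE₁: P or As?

P is in period 3, group 15; As is in period 4, group 15.
First ionization energy rises across a period (greater Z_eff holds electrons more tightly) and falls down a group (valence electrons are farther from the nucleus).
All are in group 15, so first ionization energy increases up the group.
So As has the lower IE₁ (As < P).

As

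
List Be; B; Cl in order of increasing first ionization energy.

B < Be < Cl

Be is in period 2, group 2; B is in period 2, group 13; Cl is in period 3, group 17.
Removing the outermost electron gets harder across a period and easier down a group.
Here both period and group differ, so the two effects have to be weighed against each other.
Be > B: this pair runs against the simple trend — see the exception note.
Cl > Be: the two effects oppose for this pair; the across-period effect wins (1251 vs 900 kJ/mol).
Note the exception: Be has a higher first ionization energy than B, contrary to the simple trend — removing B's lone 2p electron is easier than breaking Be's filled 2s².
For reference (kJ/mol): Be 900, B 801, Cl 1251.
So from lowest to highest: B < Be < Cl.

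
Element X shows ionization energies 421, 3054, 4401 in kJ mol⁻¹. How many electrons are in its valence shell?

1

Look for the largest jump between consecutive ionization energies: IE2/IE1 ≈ 7.3, far larger than any earlier ratio.
That jump marks the point where a core electron is being removed. So the atom has 1 valence electron.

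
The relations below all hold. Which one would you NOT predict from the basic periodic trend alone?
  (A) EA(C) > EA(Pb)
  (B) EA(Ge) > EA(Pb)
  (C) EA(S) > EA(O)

(C)

The general trend: electron affinity increases across a period and decreases down a group.
(A) C (period 2, group 14) vs Pb (period 6, group 14): the stated order agrees with the simple trend.
(B) Ge (period 4, group 14) vs Pb (period 6, group 14): the stated order agrees with the simple trend.
(C) S (period 3, group 16) vs O (period 2, group 16): the stated order contradicts the simple trend.
The exception is (C): the compact 2p subshell of O repels the added electron more than S's larger 3p does.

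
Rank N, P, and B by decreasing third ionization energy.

N > B > P

After 2 electrons have been removed, what remains? N²⁺ still has 3 valence electrons; P²⁺ still has 3 valence electrons; B²⁺ still has 1 valence electron.
All are still removing valence electrons, so compare the +2 ions as you would atoms: IE_3 generally rises across a period (higher Z_eff) and falls down a group (larger shell), subject to the usual subshell exceptions.
Valence configurations: N²⁺ [He]2s²2p¹, P²⁺ [Ne]3s²3p¹, B²⁺ [He]2s¹.
Tabulated IE_3 (kJ/mol): N 4578, P 2914, B 3660.
So the third ionization energies run P < B < N.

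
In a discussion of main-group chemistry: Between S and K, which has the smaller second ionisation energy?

S

The second ionization energy removes an electron from the +1 ion. For each element: S⁺ still has 5 valence electrons; K⁺ is the bare [Ar] core.
Pulling an electron out of a noble-gas core costs far more than removing a remaining valence electron, so K sits at the high end of IE_2.
Approximate IE_2 values (kJ/mol): S 2252, K 3052.
So the second ionization energies run S < K.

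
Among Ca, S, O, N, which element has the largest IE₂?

O

IE_2 is the cost of taking one more electron from the +1 cation: Ca⁺ still has 1 valence electron; S⁺ still has 5 valence electrons; O⁺ still has 5 valence electrons; N⁺ still has 4 valence electrons.
All are still removing valence electrons, so compare the +1 ions as you would atoms: IE_2 generally rises across a period (higher Z_eff) and falls down a group (larger shell), subject to the usual subshell exceptions.
Valence configurations: Ca⁺ [Ar]4s¹, S⁺ [Ne]3s²3p³, O⁺ [He]2s²2p³, N⁺ [He]2s²2p².
The numbers (kJ/mol): Ca 1145, S 2252, O 3388, N 2856.
Hence IE_2: Ca < S < N < O.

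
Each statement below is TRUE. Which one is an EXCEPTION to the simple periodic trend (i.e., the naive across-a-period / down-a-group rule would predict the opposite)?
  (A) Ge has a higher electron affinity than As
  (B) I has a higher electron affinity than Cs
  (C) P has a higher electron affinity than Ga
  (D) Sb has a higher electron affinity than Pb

The general trend: electron affinity increases across a period and decreases down a group.
(A) Ge (period 4, group 14) vs As (period 4, group 15): the stated order contradicts the simple trend.
(B) I (period 5, group 17) vs Cs (period 6, group 1): the stated order agrees with the simple trend.
(C) P (period 3, group 15) vs Ga (period 4, group 13): the stated order agrees with the simple trend.
(D) Sb (period 5, group 15) vs Pb (period 6, group 14): the stated order agrees with the simple trend.
The exception is (A): adding an electron to As's half-filled 4p³ is unfavourable, so Ge (4p²) has the more exothermic EA.

(A)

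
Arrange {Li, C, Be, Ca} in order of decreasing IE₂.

Li > C > Be > Ca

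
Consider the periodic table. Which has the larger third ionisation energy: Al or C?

C

After 2 electrons have been removed, what remains? Al²⁺ still has 1 valence electron; C²⁺ still has 2 valence electrons.
All are still removing valence electrons, so compare the +2 ions as you would atoms: IE_3 generally rises across a period (higher Z_eff) and falls down a group (larger shell), subject to the usual subshell exceptions.
Valence configurations: Al²⁺ [Ne]3s¹, C²⁺ [He]2s².
Approximate IE_3 values (kJ/mol): Al 2745, C 4620.
Hence IE_3: Al < C.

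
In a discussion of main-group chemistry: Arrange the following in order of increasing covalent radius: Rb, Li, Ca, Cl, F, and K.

F < Cl < Li < Ca < K < Rb

Li is in period 2, group 1; F is in period 2, group 17; Cl is in period 3, group 17; K is in period 4, group 1; Ca is in period 4, group 2; Rb is in period 5, group 1.
Across a period the added protons contract the valence shell; down a group each new principal shell makes the atom larger.
Here both period and group differ, so the two effects have to be weighed against each other.
Cl > F: they share group 17; the group trend gives Cl the larger value.
Li > Cl: period and group pull opposite ways; the across-period shift dominates (133 vs 99 pm).
Ca > Li: the two effects oppose for this pair; the down-group effect wins (171 vs 133 pm).
K > Ca: K lies to the left of Ca in period 4, so the across-period effect alone puts K larger.
Rb > K: Rb sits below K in group 1, so the down-group effect alone puts Rb larger.
For reference (pm): Li 133, F 64, Cl 99, K 196, Ca 171, Rb 210.
So from smallest to largest: F < Cl < Li < Ca < K < Rb.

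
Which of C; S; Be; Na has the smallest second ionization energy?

Be

IE_2 is the cost of taking one more electron from the +1 cation: C⁺ still has 3 valence electrons; S⁺ still has 5 valence electrons; Be⁺ still has 1 valence electron; Na⁺ is the bare [Ne] core.
Breaking into a closed-shell core is much more expensive than removing a leftover valence electron — Na has the largest IE_2 here.
Valence configurations: C⁺ [He]2s²2p¹, S⁺ [Ne]3s²3p³, Be⁺ [He]2s¹.
The numbers (kJ/mol): C 2353, S 2252, Be 1757, Na 4562.
Putting it together, IE_2: Be < S < C < Na.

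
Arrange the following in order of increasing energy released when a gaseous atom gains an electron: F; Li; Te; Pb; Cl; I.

Adding an electron releases more energy for atoms nearer the top right (short of the noble gases).
These span different periods and groups, so the two trends combine.
Li > Pb: the two effects oppose for this pair; the down-group effect wins (60 vs 35 kJ/mol).
Te > Li: period and group pull opposite ways; the across-period shift dominates (190 vs 60 kJ/mol).
I > Te: both are in period 5; the period trend gives I the larger value.
F > I: F sits above I in group 17, so the down-group effect alone puts F higher.
Cl > F: this pair runs against the simple trend — see the exception note.
Note the exception: Cl has a higher electron affinity than F, contrary to the simple trend — F's small 2p subshell makes the incoming electron feel strong e⁻–e⁻ repulsion, so Cl actually releases more energy on gaining an electron.
Approximate values (kJ/mol): Li 60, F 328, Cl 349, Te 190, I 295, Pb 35.
So from lowest to highest: Pb < Li < Te < I < F < Cl.

Pb < Li < Te < I < F < Cl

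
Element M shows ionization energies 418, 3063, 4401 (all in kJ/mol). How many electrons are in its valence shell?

Look for the largest jump between consecutive ionization energies: IE2/IE1 ≈ 7.3, far larger than any earlier ratio.
That jump marks the point where a core electron is being removed. So the atom has 1 valence electron.

1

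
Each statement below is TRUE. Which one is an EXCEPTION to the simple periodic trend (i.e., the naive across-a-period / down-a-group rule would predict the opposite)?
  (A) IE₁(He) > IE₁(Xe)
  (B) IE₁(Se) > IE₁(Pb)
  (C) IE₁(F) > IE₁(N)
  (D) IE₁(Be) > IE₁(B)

(D)

The general trend: first ionization energy increases across a period and decreases down a group.
(A) He (period 1, group 18) vs Xe (period 5, group 18): the stated order agrees with the simple trend.
(B) Se (period 4, group 16) vs Pb (period 6, group 14): the stated order agrees with the simple trend.
(C) F (period 2, group 17) vs N (period 2, group 15): the stated order agrees with the simple trend.
(D) Be (period 2, group 2) vs B (period 2, group 13): the stated order contradicts the simple trend.
The exception is (D): removing B's lone 2p electron is easier than breaking Be's filled 2s².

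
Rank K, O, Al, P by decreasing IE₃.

O > K > P > Al

After 2 electrons have been removed, what remains? K²⁺ is already 1 electron into the core; O²⁺ still has 4 valence electrons; Al²⁺ still has 1 valence electron; P²⁺ still has 3 valence electrons.
Usually core removal costs more than valence removal, but here the competition is close: a tightly held n=2 valence electron can cost more to remove than an n=3 core electron, so the actual values have to decide it.
Valence configurations: O²⁺ [He]2s²2p², Al²⁺ [Ne]3s¹, P²⁺ [Ne]3s²3p¹.
The numbers (kJ/mol): K 4420, O 5300, Al 2745, P 2914.
Putting it together, IE_3: Al < P < K < O.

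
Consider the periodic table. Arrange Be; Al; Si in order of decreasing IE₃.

Be > Si > Al

IE_3 is the cost of taking one more electron from the +2 cation: Be²⁺ is the bare [He] core; Al²⁺ still has 1 valence electron; Si²⁺ still has 2 valence electrons.
Breaking into a closed-shell core is much more expensive than removing a leftover valence electron — Be has the largest IE_3 here.
Valence configurations: Al²⁺ [Ne]3s¹, Si²⁺ [Ne]3s².
The numbers (kJ/mol): Be 14849, Al 2745, Si 3232.
Hence IE_3: Al < Si < Be.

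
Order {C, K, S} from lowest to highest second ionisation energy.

S < C < K

After 1 electron has been removed, what remains? C⁺ still has 3 valence electrons; K⁺ is the bare [Ar] core; S⁺ still has 5 valence electrons.
Breaking into a closed-shell core is much more expensive than removing a leftover valence electron — K has the largest IE_2 here.
Valence configurations: C⁺ [He]2s²2p¹, S⁺ [Ne]3s²3p³.
The numbers (kJ/mol): C 2353, K 3052, S 2252.
Putting it together, IE_2: S < C < K.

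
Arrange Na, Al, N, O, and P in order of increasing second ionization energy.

Al < P < N < O < Na

The second ionization energy removes an electron from the +1 ion. For each element: Na⁺ is the bare [Ne] core; Al⁺ still has 2 valence electrons; N⁺ still has 4 valence electrons; O⁺ still has 5 valence electrons; P⁺ still has 4 valence electrons.
Pulling an electron out of a noble-gas core costs far more than removing a remaining valence electron, so Na sits at the high end of IE_2.
Valence configurations: Al⁺ [Ne]3s², N⁺ [He]2s²2p², O⁺ [He]2s²2p³, P⁺ [Ne]3s²3p².
Approximate IE_2 values (kJ/mol): Na 4562, Al 1817, N 2856, O 3388, P 1907.
Hence IE_2: Al < P < N < O < Na.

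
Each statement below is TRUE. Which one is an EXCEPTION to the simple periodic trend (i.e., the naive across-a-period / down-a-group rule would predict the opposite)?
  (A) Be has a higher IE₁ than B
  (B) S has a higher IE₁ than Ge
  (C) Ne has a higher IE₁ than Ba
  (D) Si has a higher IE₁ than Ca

The general trend: IE₁ increases across a period and decreases down a group.
(A) Be (period 2, group 2) vs B (period 2, group 13): the stated order contradicts the simple trend.
(B) S (period 3, group 16) vs Ge (period 4, group 14): the stated order agrees with the simple trend.
(C) Ne (period 2, group 18) vs Ba (period 6, group 2): the stated order agrees with the simple trend.
(D) Si (period 3, group 14) vs Ca (period 4, group 2): the stated order agrees with the simple trend.
The exception is (A): removing B's lone 2p electron is easier than breaking Be's filled 2s².

(A)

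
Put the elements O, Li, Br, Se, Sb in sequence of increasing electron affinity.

Li < Sb < O < Se < Br

Li is in period 2, group 1; O is in period 2, group 16; Se is in period 4, group 16; Br is in period 4, group 17; Sb is in period 5, group 15.
Electron affinity generally becomes more exothermic across a period toward the halogens and less exothermic down a group.
Neither a single period nor a single group — weigh both effects.
Sb > Li: the two effects oppose for this pair; the across-period effect wins (103 vs 60 kJ/mol).
O > Sb: relative to Sb, both the across-period and down-group shifts push O's electron affinity up.
Se > O: this pair runs against the simple trend — see the exception note.
Br > Se: Br lies to the right of Se in period 4, so the across-period effect alone puts Br higher.
Note the exception: Se has a higher electron affinity than O, contrary to the simple trend — O's compact 2p subshell gives strong electron–electron repulsion on the added electron.
For reference (kJ/mol): Li 60, O 141, Se 195, Br 325, Sb 103.
So from lowest to highest: Li < Sb < O < Se < Br.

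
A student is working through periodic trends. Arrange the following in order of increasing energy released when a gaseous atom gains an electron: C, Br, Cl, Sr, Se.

C is in period 2, group 14; Cl is in period 3, group 17; Se is in period 4, group 16; Br is in period 4, group 17; Sr is in period 5, group 2.
Atoms with high Z_eff and room in the valence shell (especially the halogens) have the most exothermic electron affinities.
Neither a single period nor a single group — weigh both effects.
C > Sr: relative to Sr, both the across-period and down-group shifts push C's electron affinity up.
Se > C: the two effects oppose for this pair; the across-period effect wins (195 vs 122 kJ/mol).
Br > Se: Br lies to the right of Se in period 4, so the across-period effect alone puts Br higher.
Cl > Br: Cl sits above Br in group 17, so the down-group effect alone puts Cl higher.
Tabulated electron affinity (kJ/mol): C 122, Cl 349, Se 195, Br 325, Sr 5.
So from lowest to highest: Sr < C < Se < Br < Cl.

Sr, C, Se, Br, Cl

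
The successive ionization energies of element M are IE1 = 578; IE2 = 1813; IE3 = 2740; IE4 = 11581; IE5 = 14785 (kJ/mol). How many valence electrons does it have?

3

Look for the largest jump between consecutive ionization energies: IE4/IE3 ≈ 4.2, far larger than any earlier ratio.
That jump marks the point where a core electron is being removed. So the atom has 3 valence electrons.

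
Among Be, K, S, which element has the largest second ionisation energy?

IE_2 is the cost of taking one more electron from the +1 cation: Be⁺ still has 1 valence electron; K⁺ is the bare [Ar] core; S⁺ still has 5 valence electrons.
Core electrons are held far more tightly than valence electrons, so K tops the IE_2 order.
Valence configurations: Be⁺ [He]2s¹, S⁺ [Ne]3s²3p³.
The numbers (kJ/mol): Be 1757, K 3052, S 2252.
Putting it together, IE_2: Be < S < K.

K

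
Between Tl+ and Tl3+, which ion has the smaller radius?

Both ions have Z = 81 protons, but Tl3+ has lost more electrons, so its remaining electrons feel a larger effective nuclear charge per electron and are pulled in more tightly.
Higher positive charge → smaller ion, so Tl+ > Tl3+.

Tl3+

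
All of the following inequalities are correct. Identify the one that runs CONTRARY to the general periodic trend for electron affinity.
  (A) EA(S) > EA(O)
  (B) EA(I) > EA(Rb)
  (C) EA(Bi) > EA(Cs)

The general trend: electron affinity increases across a period and decreases down a group.
(A) S (period 3, group 16) vs O (period 2, group 16): the stated order contradicts the simple trend.
(B) I (period 5, group 17) vs Rb (period 5, group 1): the stated order agrees with the simple trend.
(C) Bi (period 6, group 15) vs Cs (period 6, group 1): the stated order agrees with the simple trend.
The exception is (A): the compact 2p subshell of O repels the added electron more than S's larger 3p does.

(A)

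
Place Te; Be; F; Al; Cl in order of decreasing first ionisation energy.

F > Cl > Be > Te > Al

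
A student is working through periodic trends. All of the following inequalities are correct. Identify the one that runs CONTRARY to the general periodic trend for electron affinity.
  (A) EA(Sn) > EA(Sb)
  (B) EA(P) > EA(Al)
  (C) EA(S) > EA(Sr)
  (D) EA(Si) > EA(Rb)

(A)

The general trend: electron affinity increases across a period and decreases down a group.
(A) Sn (period 5, group 14) vs Sb (period 5, group 15): the stated order contradicts the simple trend.
(B) P (period 3, group 15) vs Al (period 3, group 13): the stated order agrees with the simple trend.
(C) S (period 3, group 16) vs Sr (period 5, group 2): the stated order agrees with the simple trend.
(D) Si (period 3, group 14) vs Rb (period 5, group 1): the stated order agrees with the simple trend.
The exception is (A): adding an electron to Sb's half-filled 5p³ is unfavourable, so Sn has the more exothermic EA.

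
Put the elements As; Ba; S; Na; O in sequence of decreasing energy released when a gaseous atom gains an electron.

Electron affinity generally becomes more exothermic across a period toward the halogens and less exothermic down a group.
These span different periods and groups, so the two trends combine.
Na > Ba: the two effects oppose for this pair; the down-group effect wins (53 vs 14 kJ/mol).
As > Na: period and group pull opposite ways; the across-period shift dominates (78 vs 53 kJ/mol).
O > As: both effects reinforce here, so O is clearly the higher of the two.
S > O: this pair runs against the simple trend — see the exception note.
Note the exception: S has a higher electron affinity than O, contrary to the simple trend — the compact 2p subshell of O repels the added electron more than S's larger 3p does.
Tabulated electron affinity (kJ/mol): O 141, Na 53, S 200, As 78, Ba 14.
So from highest to lowest: S > O > As > Na > Ba.

S, O, As, Na, Ba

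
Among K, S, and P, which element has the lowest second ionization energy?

After 1 electron has been removed, what remains? K⁺ is the bare [Ar] core; S⁺ still has 5 valence electrons; P⁺ still has 4 valence electrons.
Breaking into a closed-shell core is much more expensive than removing a leftover valence electron — K has the largest IE_2 here.
Valence configurations: S⁺ [Ne]3s²3p³, P⁺ [Ne]3s²3p².
Approximate IE_2 values (kJ/mol): K 3052, S 2252, P 1907.
Putting it together, IE_2: P < S < K.

P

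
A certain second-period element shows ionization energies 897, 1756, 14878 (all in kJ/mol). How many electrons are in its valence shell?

2

Look for the largest jump between consecutive ionization energies: IE3/IE2 ≈ 8.5, far larger than any earlier ratio.
That jump marks the point where a core electron is being removed. So the atom has 2 valence electrons.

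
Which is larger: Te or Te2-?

Forming Te2- adds 2 electrons to Te. More electron–electron repulsion in the same shell, with unchanged nuclear charge, lets the cloud expand.
An anion is larger than its parent atom: Te2- > Te.

Te2-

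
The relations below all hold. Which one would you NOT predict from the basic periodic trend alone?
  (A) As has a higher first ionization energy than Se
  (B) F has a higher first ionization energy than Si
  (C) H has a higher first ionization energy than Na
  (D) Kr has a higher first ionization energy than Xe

(A)

The general trend: first ionization energy increases across a period and decreases down a group.
(A) As (period 4, group 15) vs Se (period 4, group 16): the stated order contradicts the simple trend.
(B) F (period 2, group 17) vs Si (period 3, group 14): the stated order agrees with the simple trend.
(C) H (period 1, group 1) vs Na (period 3, group 1): the stated order agrees with the simple trend.
(D) Kr (period 4, group 18) vs Xe (period 5, group 18): the stated order agrees with the simple trend.
The exception is (A): Se (4p⁴) ionizes more easily than half-filled As (4p³).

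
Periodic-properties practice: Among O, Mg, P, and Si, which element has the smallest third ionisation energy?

After 2 electrons have been removed, what remains? O²⁺ still has 4 valence electrons; Mg²⁺ is the bare [Ne] core; P²⁺ still has 3 valence electrons; Si²⁺ still has 2 valence electrons.
Pulling an electron out of a noble-gas core costs far more than removing a remaining valence electron, so Mg sits at the high end of IE_3.
Valence configurations: O²⁺ [He]2s²2p², P²⁺ [Ne]3s²3p¹, Si²⁺ [Ne]3s².
P²⁺ loses a lone 3p electron whereas Si²⁺ must break into a filled 3s² pair, so IE_3(Si) > IE_3(P) even though P has the higher nuclear charge.
Tabulated IE_3 (kJ/mol): O 5300, Mg 7733, P 2914, Si 3232.
Overall IE_3 order: P < Si < O < Mg.

P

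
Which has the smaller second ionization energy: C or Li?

C

IE_2 is the cost of taking one more electron from the +1 cation: C⁺ still has 3 valence electrons; Li⁺ is the bare [He] core.
Pulling an electron out of a noble-gas core costs far more than removing a remaining valence electron, so Li sits at the high end of IE_2.
Tabulated IE_2 (kJ/mol): C 2353, Li 7298.
Hence IE_2: C < Li.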